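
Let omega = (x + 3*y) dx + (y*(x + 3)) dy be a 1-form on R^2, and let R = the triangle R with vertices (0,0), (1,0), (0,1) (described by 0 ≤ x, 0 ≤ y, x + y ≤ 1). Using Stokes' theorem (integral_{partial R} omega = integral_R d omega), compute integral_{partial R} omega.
integral_(partial R) omega = -4/3

Stokes: integral_partial_R omega = integral_R d omega with d omega = (∂Q/∂x - ∂P/∂y) dx ∧ dy.
  ∂Q/∂x = y
  ∂P/∂y = 3
  integrand = ∂Q/∂x - ∂P/∂y = y - 3.
Integrating over R: integral_0^1 integral_0^{1-x} (y - 3) dy dx = -4/3.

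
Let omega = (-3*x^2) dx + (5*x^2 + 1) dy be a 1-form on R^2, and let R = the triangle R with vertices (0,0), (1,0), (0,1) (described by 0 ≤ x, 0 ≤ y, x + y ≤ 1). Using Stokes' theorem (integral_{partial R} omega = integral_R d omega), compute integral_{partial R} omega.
integral_(partial R) omega = 5/3

Stokes: integral_partial_R omega = integral_R d omega with d omega = (∂Q/∂x - ∂P/∂y) dx ∧ dy.
  ∂Q/∂x = 10*x
  ∂P/∂y = 0
  integrand = ∂Q/∂x - ∂P/∂y = 10*x.
Integrating over R: integral_0^1 integral_0^{1-x} (10*x) dy dx = 5/3.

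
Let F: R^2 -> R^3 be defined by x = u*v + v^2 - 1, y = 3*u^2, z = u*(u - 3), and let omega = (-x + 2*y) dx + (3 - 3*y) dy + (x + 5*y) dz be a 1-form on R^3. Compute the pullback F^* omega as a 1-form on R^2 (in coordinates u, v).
F^* omega = (-24*u^3 + 8*u^2*v - 45*u^2 + u*v^2 - 3*u*v + 16*u - v^3 - 3*v^2 + v + 3) du + (6*u^3 + 11*u^2*v - 3*u*v^2 + u - 2*v^3 + 2*v) dv

Using F^*(f dg) = (f ∘ F) d(g ∘ F), substitute each coordinate x_i by F_i(u, v) in f_i, and replace dx_i by d F_i = (∂F_i/∂u) du + (∂F_i/∂v) dv.
  For the x component: f_1(F) = 6*u^2 - u*v - v^2 + 1; d F_1 = (v) du + (u + 2*v) dv
  For the y component: f_2(F) = 3 - 9*u^2; d F_2 = (6*u) du + (0) dv
  For the z component: f_3(F) = 15*u^2 + u*v + v^2 - 1; d F_3 = (2*u - 3) du + (0) dv
Combining and collecting du, dv coefficients:
  coeff of du: -24*u^3 + 8*u^2*v - 45*u^2 + u*v^2 - 3*u*v + 16*u - v^3 - 3*v^2 + v + 3
  coeff of dv: 6*u^3 + 11*u^2*v - 3*u*v^2 + u - 2*v^3 + 2*v
F^* omega = (-24*u^3 + 8*u^2*v - 45*u^2 + u*v^2 - 3*u*v + 16*u - v^3 - 3*v^2 + v + 3) du + (6*u^3 + 11*u^2*v - 3*u*v^2 + u - 2*v^3 + 2*v) dv.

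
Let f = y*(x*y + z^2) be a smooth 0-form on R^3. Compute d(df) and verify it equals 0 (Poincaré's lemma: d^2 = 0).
d(df) = 0

Step 1: df = sum_i (∂f/∂x_i) dx_i = (y^2) dx + (2*x*y + z^2) dy + (2*y*z) dz.
Step 2: Apply d again. Using the 1-form formula, the coefficient of dx ∧ dy in d(df) is ∂^2 f/∂x ∂y - ∂^2 f/∂y ∂x = (2*y) - (2*y) = 0 (equality of mixed partials for smooth f).
Similarly for dx ∧ dz and dy ∧ dz — all coefficients vanish. So d(df) = 0.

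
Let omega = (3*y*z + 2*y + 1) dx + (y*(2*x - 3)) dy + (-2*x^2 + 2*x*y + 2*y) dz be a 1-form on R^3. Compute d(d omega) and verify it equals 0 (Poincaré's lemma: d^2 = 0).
d(d omega) = 0

Step 1: d omega = sum_{i<j} (∂f_j/∂x_i - ∂f_i/∂x_j) dx_i ∧ dx_j:
  coeff of dx ∧ dy: 2*y - 3*z - 2
  coeff of dx ∧ dz: -4*x - y
  coeff of dy ∧ dz: 2*x + 2
Step 2: Apply d again to each 2-form coefficient. The only possible 3-form in R^3 is dx ∧ dy ∧ dz, with coefficient
  ∂(coeff of dy∧dz)/∂x - ∂(coeff of dx∧dz)/∂y + ∂(coeff of dx∧dy)/∂z
  = ∂/∂x (2*x + 2) - ∂/∂y (-4*x - y) + ∂/∂z (2*y - 3*z - 2).
Each of these terms simplifies to sums of mixed partials that cancel in pairs. The result is 0 (by equality of mixed partials for smooth functions — Schwarz / Clairaut).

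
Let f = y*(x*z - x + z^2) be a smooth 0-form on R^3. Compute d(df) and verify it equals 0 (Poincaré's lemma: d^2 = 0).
d(df) = 0

Step 1: df = sum_i (∂f/∂x_i) dx_i = (y*(z - 1)) dx + (x*z - x + z^2) dy + (y*(x + 2*z)) dz.
Step 2: Apply d again. Using the 1-form formula, the coefficient of dx ∧ dy in d(df) is ∂^2 f/∂x ∂y - ∂^2 f/∂y ∂x = (z - 1) - (z - 1) = 0 (equality of mixed partials for smooth f).
Similarly for dx ∧ dz and dy ∧ dz — all coefficients vanish. So d(df) = 0.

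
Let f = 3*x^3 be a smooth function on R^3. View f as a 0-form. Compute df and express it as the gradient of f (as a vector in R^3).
df = (9*x^2) dx + (0) dy + (0) dz; grad f = (9*x^2, 0, 0)

For a 0-form f, d f = (∂f/∂x) dx + (∂f/∂y) dy + (∂f/∂z) dz. The components of the vector representation are exactly the entries of grad f in Cartesian coordinates:
  ∂f/∂x = 9*x^2
  ∂f/∂y = 0
  ∂f/∂z = 0.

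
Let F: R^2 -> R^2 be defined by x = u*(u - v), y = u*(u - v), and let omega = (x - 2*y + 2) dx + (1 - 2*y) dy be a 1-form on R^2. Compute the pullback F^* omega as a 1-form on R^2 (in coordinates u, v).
F^* omega = (-6*u^3 + 9*u^2*v - 3*u*v^2 + 6*u - 3*v) du + (3*u*(u^2 - u*v - 1)) dv

Using F^*(f dg) = (f ∘ F) d(g ∘ F), substitute each coordinate x_i by F_i(u, v) in f_i, and replace dx_i by d F_i = (∂F_i/∂u) du + (∂F_i/∂v) dv.
  For the x component: f_1(F) = -u^2 + u*v + 2; d F_1 = (2*u - v) du + (-u) dv
  For the y component: f_2(F) = -2*u^2 + 2*u*v + 1; d F_2 = (2*u - v) du + (-u) dv
Combining and collecting du, dv coefficients:
  coeff of du: -6*u^3 + 9*u^2*v - 3*u*v^2 + 6*u - 3*v
  coeff of dv: 3*u*(u^2 - u*v - 1)
F^* omega = (-6*u^3 + 9*u^2*v - 3*u*v^2 + 6*u - 3*v) du + (3*u*(u^2 - u*v - 1)) dv.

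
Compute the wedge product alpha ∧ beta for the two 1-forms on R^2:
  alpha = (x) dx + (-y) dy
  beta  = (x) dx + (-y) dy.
alpha ∧ beta = 0

Distribute the wedge, using dx_i ∧ dx_j = -dx_j ∧ dx_i and dx_i ∧ dx_i = 0. For each pair (i, j) with i < j, the coefficient of dx_i ∧ dx_j in alpha ∧ beta is (alpha_i * beta_j - alpha_j * beta_i). Collecting: alpha ∧ beta = 0.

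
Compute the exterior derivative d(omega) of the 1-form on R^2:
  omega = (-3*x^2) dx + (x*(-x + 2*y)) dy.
d(omega) = (-2*x + 2*y) dx ∧ dy

For a 1-form omega = sum_i f_i dx_i, the exterior derivative is
  d(omega) = sum_{i < j} (∂f_j/∂x_i - ∂f_i/∂x_j) dx_i ∧ dx_j.
  coefficient of dx ∧ dy: ∂f_2/∂x - ∂f_1/∂y = ∂(x*(-x + 2*y))/∂x - ∂(-3*x^2)/∂y = -2*x + 2*y
Assembling: d(omega) = (-2*x + 2*y) dx ∧ dy.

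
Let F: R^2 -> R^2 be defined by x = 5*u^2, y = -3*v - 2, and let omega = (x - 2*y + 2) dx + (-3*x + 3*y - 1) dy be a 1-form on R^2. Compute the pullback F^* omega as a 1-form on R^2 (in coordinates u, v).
F^* omega = (10*u*(5*u^2 + 6*v + 6)) du + (45*u^2 + 27*v + 21) dv

Using F^*(f dg) = (f ∘ F) d(g ∘ F), substitute each coordinate x_i by F_i(u, v) in f_i, and replace dx_i by d F_i = (∂F_i/∂u) du + (∂F_i/∂v) dv.
  For the x component: f_1(F) = 5*u^2 + 6*v + 6; d F_1 = (10*u) du + (0) dv
  For the y component: f_2(F) = -15*u^2 - 9*v - 7; d F_2 = (0) du + (-3) dv
Combining and collecting du, dv coefficients:
  coeff of du: 10*u*(5*u^2 + 6*v + 6)
  coeff of dv: 45*u^2 + 27*v + 21
F^* omega = (10*u*(5*u^2 + 6*v + 6)) du + (45*u^2 + 27*v + 21) dv.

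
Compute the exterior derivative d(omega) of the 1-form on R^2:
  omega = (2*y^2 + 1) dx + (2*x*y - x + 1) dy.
d(omega) = (-2*y - 1) dx ∧ dy

For a 1-form omega = sum_i f_i dx_i, the exterior derivative is
  d(omega) = sum_{i < j} (∂f_j/∂x_i - ∂f_i/∂x_j) dx_i ∧ dx_j.
  coefficient of dx ∧ dy: ∂f_2/∂x - ∂f_1/∂y = ∂(2*x*y - x + 1)/∂x - ∂(2*y^2 + 1)/∂y = -2*y - 1
Assembling: d(omega) = (-2*y - 1) dx ∧ dy.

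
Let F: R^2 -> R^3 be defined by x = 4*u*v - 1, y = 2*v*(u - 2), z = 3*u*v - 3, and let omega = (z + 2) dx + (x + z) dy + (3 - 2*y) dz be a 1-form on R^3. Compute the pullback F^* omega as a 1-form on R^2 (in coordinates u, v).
F^* omega = (v*(14*u*v + 24*v - 3)) du + (14*u^2*v - 4*u*v - 3*u + 16) dv

Using F^*(f dg) = (f ∘ F) d(g ∘ F), substitute each coordinate x_i by F_i(u, v) in f_i, and replace dx_i by d F_i = (∂F_i/∂u) du + (∂F_i/∂v) dv.
  For the x component: f_1(F) = 3*u*v - 1; d F_1 = (4*v) du + (4*u) dv
  For the y component: f_2(F) = 7*u*v - 4; d F_2 = (2*v) du + (2*u - 4) dv
  For the z component: f_3(F) = -4*u*v + 8*v + 3; d F_3 = (3*v) du + (3*u) dv
Combining and collecting du, dv coefficients:
  coeff of du: v*(14*u*v + 24*v - 3)
  coeff of dv: 14*u^2*v - 4*u*v - 3*u + 16
F^* omega = (v*(14*u*v + 24*v - 3)) du + (14*u^2*v - 4*u*v - 3*u + 16) dv.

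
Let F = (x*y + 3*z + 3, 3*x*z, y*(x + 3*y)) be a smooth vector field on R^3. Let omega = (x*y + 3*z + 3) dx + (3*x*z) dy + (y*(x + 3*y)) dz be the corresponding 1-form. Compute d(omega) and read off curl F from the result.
d(omega) = (-2*x + 6*y) dy ∧ dz + (3 - y) dz ∧ dx + (-x + 3*z) dx ∧ dy; curl F = (-2*x + 6*y, 3 - y, -x + 3*z)

d omega = sum_{i<j} (∂f_j/∂x_i - ∂f_i/∂x_j) dx_i ∧ dx_j. Under the identification (dy ∧ dz, dz ∧ dx, dx ∧ dy) ↔ (e_x, e_y, e_z), the coefficients are exactly the components of curl F. Compute:
  ∂R/∂y - ∂Q/∂z = (x + 6*y) - (3*x) = -2*x + 6*y
  ∂P/∂z - ∂R/∂x = (3) - (y) = 3 - y
  ∂Q/∂x - ∂P/∂y = (3*z) - (x) = -x + 3*z.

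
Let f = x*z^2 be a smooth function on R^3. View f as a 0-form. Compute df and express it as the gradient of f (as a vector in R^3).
df = (z^2) dx + (0) dy + (2*x*z) dz; grad f = (z^2, 0, 2*x*z)

For a 0-form f, d f = (∂f/∂x) dx + (∂f/∂y) dy + (∂f/∂z) dz. The components of the vector representation are exactly the entries of grad f in Cartesian coordinates:
  ∂f/∂x = z^2
  ∂f/∂y = 0
  ∂f/∂z = 2*x*z.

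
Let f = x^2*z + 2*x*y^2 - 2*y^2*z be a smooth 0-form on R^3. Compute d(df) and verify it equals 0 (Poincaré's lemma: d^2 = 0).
d(df) = 0

Step 1: df = sum_i (∂f/∂x_i) dx_i = (2*x*z + 2*y^2) dx + (4*y*(x - z)) dy + (x^2 - 2*y^2) dz.
Step 2: Apply d again. Using the 1-form formula, the coefficient of dx ∧ dy in d(df) is ∂^2 f/∂x ∂y - ∂^2 f/∂y ∂x = (4*y) - (4*y) = 0 (equality of mixed partials for smooth f).
Similarly for dx ∧ dz and dy ∧ dz — all coefficients vanish. So d(df) = 0.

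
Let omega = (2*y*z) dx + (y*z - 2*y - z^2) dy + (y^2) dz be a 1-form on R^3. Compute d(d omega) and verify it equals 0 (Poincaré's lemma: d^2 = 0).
d(d omega) = 0

Step 1: d omega = sum_{i<j} (∂f_j/∂x_i - ∂f_i/∂x_j) dx_i ∧ dx_j:
  coeff of dx ∧ dy: -2*z
  coeff of dx ∧ dz: -2*y
  coeff of dy ∧ dz: y + 2*z
Step 2: Apply d again to each 2-form coefficient. The only possible 3-form in R^3 is dx ∧ dy ∧ dz, with coefficient
  ∂(coeff of dy∧dz)/∂x - ∂(coeff of dx∧dz)/∂y + ∂(coeff of dx∧dy)/∂z
  = ∂/∂x (y + 2*z) - ∂/∂y (-2*y) + ∂/∂z (-2*z).
Each of these terms simplifies to sums of mixed partials that cancel in pairs. The result is 0 (by equality of mixed partials for smooth functions — Schwarz / Clairaut).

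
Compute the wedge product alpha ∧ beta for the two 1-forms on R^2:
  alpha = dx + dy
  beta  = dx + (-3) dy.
alpha ∧ beta = (-4) dx ∧ dy

Distribute the wedge, using dx_i ∧ dx_j = -dx_j ∧ dx_i and dx_i ∧ dx_i = 0. For each pair (i, j) with i < j, the coefficient of dx_i ∧ dx_j in alpha ∧ beta is (alpha_i * beta_j - alpha_j * beta_i). Collecting: alpha ∧ beta = (-4) dx ∧ dy.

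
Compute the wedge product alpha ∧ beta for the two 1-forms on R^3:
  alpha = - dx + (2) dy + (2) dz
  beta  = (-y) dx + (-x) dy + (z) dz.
alpha ∧ beta = (x + 2*y) dx ∧ dy + (2*y - z) dx ∧ dz + (2*x + 2*z) dy ∧ dz

Distribute the wedge, using dx_i ∧ dx_j = -dx_j ∧ dx_i and dx_i ∧ dx_i = 0. For each pair (i, j) with i < j, the coefficient of dx_i ∧ dx_j in alpha ∧ beta is (alpha_i * beta_j - alpha_j * beta_i). Collecting: alpha ∧ beta = (x + 2*y) dx ∧ dy + (2*y - z) dx ∧ dz + (2*x + 2*z) dy ∧ dz.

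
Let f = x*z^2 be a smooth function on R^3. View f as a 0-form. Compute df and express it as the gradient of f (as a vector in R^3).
df = (z^2) dx + (0) dy + (2*x*z) dz; grad f = (z^2, 0, 2*x*z)

For a 0-form f, d f = (∂f/∂x) dx + (∂f/∂y) dy + (∂f/∂z) dz. The components of the vector representation are exactly the entries of grad f in Cartesian coordinates:
  ∂f/∂x = z^2
  ∂f/∂y = 0
  ∂f/∂z = 2*x*z.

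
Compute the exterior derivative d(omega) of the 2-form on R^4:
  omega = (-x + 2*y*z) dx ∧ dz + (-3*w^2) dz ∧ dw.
d(omega) = (-2*z) dx ∧ dy ∧ dz

For a 2-form omega = sum_{i<j} g_{ij} dx_i ∧ dx_j, the exterior derivative is
  d(omega) = sum_{i<j} d(g_{ij}) ∧ dx_i ∧ dx_j = sum_{i<j, k} (∂g_{ij}/∂x_k) dx_k ∧ dx_i ∧ dx_j.
Expand each term, using dx_k ∧ dx_i ∧ dx_j = sgn(permutation) dx_{(a)} ∧ dx_{(b)} ∧ dx_{(c)} with (a < b < c) sorted:
  d(-x + 2*y*z) includes (∂/∂y)(-x + 2*y*z) dy = (2*z) dy, which multiplied by dx ∧ dz gives (-2*z) dx ∧ dy ∧ dz
Collecting like 3-forms: d(omega) = (-2*z) dx ∧ dy ∧ dz.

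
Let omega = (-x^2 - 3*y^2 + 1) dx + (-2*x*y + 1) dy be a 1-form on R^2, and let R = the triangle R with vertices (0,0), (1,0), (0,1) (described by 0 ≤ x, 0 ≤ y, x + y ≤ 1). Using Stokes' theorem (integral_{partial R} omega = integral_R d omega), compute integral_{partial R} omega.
integral_(partial R) omega = 2/3

Stokes: integral_partial_R omega = integral_R d omega with d omega = (∂Q/∂x - ∂P/∂y) dx ∧ dy.
  ∂Q/∂x = -2*y
  ∂P/∂y = -6*y
  integrand = ∂Q/∂x - ∂P/∂y = 4*y.
Integrating over R: integral_0^1 integral_0^{1-x} (4*y) dy dx = 2/3.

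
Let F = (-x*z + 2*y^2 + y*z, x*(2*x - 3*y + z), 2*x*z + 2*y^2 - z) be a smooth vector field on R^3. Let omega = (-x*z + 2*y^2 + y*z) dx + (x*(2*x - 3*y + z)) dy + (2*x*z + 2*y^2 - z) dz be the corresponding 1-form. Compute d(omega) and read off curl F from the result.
d(omega) = (-x + 4*y) dy ∧ dz + (-x + y - 2*z) dz ∧ dx + (4*x - 7*y) dx ∧ dy; curl F = (-x + 4*y, -x + y - 2*z, 4*x - 7*y)

d omega = sum_{i<j} (∂f_j/∂x_i - ∂f_i/∂x_j) dx_i ∧ dx_j. Under the identification (dy ∧ dz, dz ∧ dx, dx ∧ dy) ↔ (e_x, e_y, e_z), the coefficients are exactly the components of curl F. Compute:
  ∂R/∂y - ∂Q/∂z = (4*y) - (x) = -x + 4*y
  ∂P/∂z - ∂R/∂x = (-x + y) - (2*z) = -x + y - 2*z
  ∂Q/∂x - ∂P/∂y = (4*x - 3*y + z) - (4*y + z) = 4*x - 7*y.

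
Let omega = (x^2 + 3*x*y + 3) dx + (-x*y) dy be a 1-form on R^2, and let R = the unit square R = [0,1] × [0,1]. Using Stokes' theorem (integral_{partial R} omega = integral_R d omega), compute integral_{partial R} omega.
integral_(partial R) omega = -2

Stokes: integral_partial_R omega = integral_R d omega with d omega = (∂Q/∂x - ∂P/∂y) dx ∧ dy.
  ∂Q/∂x = -y
  ∂P/∂y = 3*x
  integrand = ∂Q/∂x - ∂P/∂y = -3*x - y.
Integrating over R: integral_0^1 integral_0^1 (-3*x - y) dx dy = -2.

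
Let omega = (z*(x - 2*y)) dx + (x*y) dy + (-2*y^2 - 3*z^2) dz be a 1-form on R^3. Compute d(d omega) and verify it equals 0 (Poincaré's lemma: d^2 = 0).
d(d omega) = 0

Step 1: d omega = sum_{i<j} (∂f_j/∂x_i - ∂f_i/∂x_j) dx_i ∧ dx_j:
  coeff of dx ∧ dy: y + 2*z
  coeff of dx ∧ dz: -x + 2*y
  coeff of dy ∧ dz: -4*y
Step 2: Apply d again to each 2-form coefficient. The only possible 3-form in R^3 is dx ∧ dy ∧ dz, with coefficient
  ∂(coeff of dy∧dz)/∂x - ∂(coeff of dx∧dz)/∂y + ∂(coeff of dx∧dy)/∂z
  = ∂/∂x (-4*y) - ∂/∂y (-x + 2*y) + ∂/∂z (y + 2*z).
Each of these terms simplifies to sums of mixed partials that cancel in pairs. The result is 0 (by equality of mixed partials for smooth functions — Schwarz / Clairaut).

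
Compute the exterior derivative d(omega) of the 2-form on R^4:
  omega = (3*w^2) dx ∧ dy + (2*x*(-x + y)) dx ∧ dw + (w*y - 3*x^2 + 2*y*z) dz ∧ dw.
d(omega) = (6*w - 2*x) dx ∧ dy ∧ dw + (-6*x) dx ∧ dz ∧ dw + (w + 2*z) dy ∧ dz ∧ dw

For a 2-form omega = sum_{i<j} g_{ij} dx_i ∧ dx_j, the exterior derivative is
  d(omega) = sum_{i<j} d(g_{ij}) ∧ dx_i ∧ dx_j = sum_{i<j, k} (∂g_{ij}/∂x_k) dx_k ∧ dx_i ∧ dx_j.
Expand each term, using dx_k ∧ dx_i ∧ dx_j = sgn(permutation) dx_{(a)} ∧ dx_{(b)} ∧ dx_{(c)} with (a < b < c) sorted:
  d(3*w^2) includes (∂/∂w)(3*w^2) dw = (6*w) dw, which multiplied by dx ∧ dy gives (6*w) dx ∧ dy ∧ dw
  d(2*x*(-x + y)) includes (∂/∂y)(2*x*(-x + y)) dy = (2*x) dy, which multiplied by dx ∧ dw gives (-2*x) dx ∧ dy ∧ dw
  d(w*y - 3*x^2 + 2*y*z) includes (∂/∂x)(w*y - 3*x^2 + 2*y*z) dx = (-6*x) dx, which multiplied by dz ∧ dw gives (-6*x) dx ∧ dz ∧ dw
  d(w*y - 3*x^2 + 2*y*z) includes (∂/∂y)(w*y - 3*x^2 + 2*y*z) dy = (w + 2*z) dy, which multiplied by dz ∧ dw gives (w + 2*z) dy ∧ dz ∧ dw
Collecting like 3-forms: d(omega) = (6*w - 2*x) dx ∧ dy ∧ dw + (-6*x) dx ∧ dz ∧ dw + (w + 2*z) dy ∧ dz ∧ dw.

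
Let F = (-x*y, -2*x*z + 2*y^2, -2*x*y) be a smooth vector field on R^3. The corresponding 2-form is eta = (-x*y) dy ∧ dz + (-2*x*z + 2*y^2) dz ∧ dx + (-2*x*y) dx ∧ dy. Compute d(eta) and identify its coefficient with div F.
d(eta) = (3*y) dx ∧ dy ∧ dz; div F = 3*y

For a 2-form in R^3 of the form above, applying d gives a 3-form with coefficient ∂P/∂x + ∂Q/∂y + ∂R/∂z:
  ∂P/∂x = -y
  ∂Q/∂y = 4*y
  ∂R/∂z = 0
Sum = 3*y, which is exactly div F.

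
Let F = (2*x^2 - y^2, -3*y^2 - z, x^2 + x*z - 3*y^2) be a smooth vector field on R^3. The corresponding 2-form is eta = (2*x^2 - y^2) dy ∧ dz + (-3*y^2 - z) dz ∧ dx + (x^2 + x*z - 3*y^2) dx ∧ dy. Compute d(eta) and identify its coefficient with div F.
d(eta) = (5*x - 6*y) dx ∧ dy ∧ dz; div F = 5*x - 6*y

For a 2-form in R^3 of the form above, applying d gives a 3-form with coefficient ∂P/∂x + ∂Q/∂y + ∂R/∂z:
  ∂P/∂x = 4*x
  ∂Q/∂y = -6*y
  ∂R/∂z = x
Sum = 5*x - 6*y, which is exactly div F.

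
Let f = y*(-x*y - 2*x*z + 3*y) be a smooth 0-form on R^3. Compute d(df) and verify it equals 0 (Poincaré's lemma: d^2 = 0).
d(df) = 0

Step 1: df = sum_i (∂f/∂x_i) dx_i = (y*(-y - 2*z)) dx + (-2*x*y - 2*x*z + 6*y) dy + (-2*x*y) dz.
Step 2: Apply d again. Using the 1-form formula, the coefficient of dx ∧ dy in d(df) is ∂^2 f/∂x ∂y - ∂^2 f/∂y ∂x = (-2*y - 2*z) - (-2*y - 2*z) = 0 (equality of mixed partials for smooth f).
Similarly for dx ∧ dz and dy ∧ dz — all coefficients vanish. So d(df) = 0.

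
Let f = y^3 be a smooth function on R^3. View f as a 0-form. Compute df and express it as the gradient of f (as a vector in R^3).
df = (0) dx + (3*y^2) dy + (0) dz; grad f = (0, 3*y^2, 0)

For a 0-form f, d f = (∂f/∂x) dx + (∂f/∂y) dy + (∂f/∂z) dz. The components of the vector representation are exactly the entries of grad f in Cartesian coordinates:
  ∂f/∂x = 0
  ∂f/∂y = 3*y^2
  ∂f/∂z = 0.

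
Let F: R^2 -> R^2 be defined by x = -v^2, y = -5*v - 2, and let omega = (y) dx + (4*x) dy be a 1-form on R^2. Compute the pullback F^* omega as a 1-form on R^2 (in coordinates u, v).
F^* omega = (2*v*(15*v + 2)) dv

Using F^*(f dg) = (f ∘ F) d(g ∘ F), substitute each coordinate x_i by F_i(u, v) in f_i, and replace dx_i by d F_i = (∂F_i/∂u) du + (∂F_i/∂v) dv.
  For the x component: f_1(F) = -5*v - 2; d F_1 = (0) du + (-2*v) dv
  For the y component: f_2(F) = -4*v^2; d F_2 = (0) du + (-5) dv
Combining and collecting du, dv coefficients:
  coeff of du: 0
  coeff of dv: 2*v*(15*v + 2)
F^* omega = (2*v*(15*v + 2)) dv.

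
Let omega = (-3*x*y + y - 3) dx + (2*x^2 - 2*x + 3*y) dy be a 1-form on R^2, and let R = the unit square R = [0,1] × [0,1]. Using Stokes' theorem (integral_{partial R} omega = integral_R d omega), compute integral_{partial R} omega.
integral_(partial R) omega = 1/2

Stokes: integral_partial_R omega = integral_R d omega with d omega = (∂Q/∂x - ∂P/∂y) dx ∧ dy.
  ∂Q/∂x = 4*x - 2
  ∂P/∂y = 1 - 3*x
  integrand = ∂Q/∂x - ∂P/∂y = 7*x - 3.
Integrating over R: integral_0^1 integral_0^1 (7*x - 3) dx dy = 1/2.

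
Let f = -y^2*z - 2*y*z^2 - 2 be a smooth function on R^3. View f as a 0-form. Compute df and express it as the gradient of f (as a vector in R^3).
df = (0) dx + (2*z*(-y - z)) dy + (y*(-y - 4*z)) dz; grad f = (0, 2*z*(-y - z), y*(-y - 4*z))

For a 0-form f, d f = (∂f/∂x) dx + (∂f/∂y) dy + (∂f/∂z) dz. The components of the vector representation are exactly the entries of grad f in Cartesian coordinates:
  ∂f/∂x = 0
  ∂f/∂y = 2*z*(-y - z)
  ∂f/∂z = y*(-y - 4*z).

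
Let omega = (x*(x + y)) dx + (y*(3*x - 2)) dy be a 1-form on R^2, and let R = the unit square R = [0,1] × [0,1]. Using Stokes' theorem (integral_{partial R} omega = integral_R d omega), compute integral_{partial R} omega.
integral_(partial R) omega = 1

Stokes: integral_partial_R omega = integral_R d omega with d omega = (∂Q/∂x - ∂P/∂y) dx ∧ dy.
  ∂Q/∂x = 3*y
  ∂P/∂y = x
  integrand = ∂Q/∂x - ∂P/∂y = -x + 3*y.
Integrating over R: integral_0^1 integral_0^1 (-x + 3*y) dx dy = 1.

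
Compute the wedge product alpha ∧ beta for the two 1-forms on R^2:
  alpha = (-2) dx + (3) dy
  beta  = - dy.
alpha ∧ beta = (2) dx ∧ dy

Distribute the wedge, using dx_i ∧ dx_j = -dx_j ∧ dx_i and dx_i ∧ dx_i = 0. For each pair (i, j) with i < j, the coefficient of dx_i ∧ dx_j in alpha ∧ beta is (alpha_i * beta_j - alpha_j * beta_i). Collecting: alpha ∧ beta = (2) dx ∧ dy.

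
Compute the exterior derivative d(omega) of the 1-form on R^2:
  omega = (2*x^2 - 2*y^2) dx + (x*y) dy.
d(omega) = (5*y) dx ∧ dy

For a 1-form omega = sum_i f_i dx_i, the exterior derivative is
  d(omega) = sum_{i < j} (∂f_j/∂x_i - ∂f_i/∂x_j) dx_i ∧ dx_j.
  coefficient of dx ∧ dy: ∂f_2/∂x - ∂f_1/∂y = ∂(x*y)/∂x - ∂(2*x^2 - 2*y^2)/∂y = 5*y
Assembling: d(omega) = (5*y) dx ∧ dy.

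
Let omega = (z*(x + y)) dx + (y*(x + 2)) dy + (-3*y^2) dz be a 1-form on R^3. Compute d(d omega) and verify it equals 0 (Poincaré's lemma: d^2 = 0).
d(d omega) = 0

Step 1: d omega = sum_{i<j} (∂f_j/∂x_i - ∂f_i/∂x_j) dx_i ∧ dx_j:
  coeff of dx ∧ dy: y - z
  coeff of dx ∧ dz: -x - y
  coeff of dy ∧ dz: -6*y
Step 2: Apply d again to each 2-form coefficient. The only possible 3-form in R^3 is dx ∧ dy ∧ dz, with coefficient
  ∂(coeff of dy∧dz)/∂x - ∂(coeff of dx∧dz)/∂y + ∂(coeff of dx∧dy)/∂z
  = ∂/∂x (-6*y) - ∂/∂y (-x - y) + ∂/∂z (y - z).
Each of these terms simplifies to sums of mixed partials that cancel in pairs. The result is 0 (by equality of mixed partials for smooth functions — Schwarz / Clairaut).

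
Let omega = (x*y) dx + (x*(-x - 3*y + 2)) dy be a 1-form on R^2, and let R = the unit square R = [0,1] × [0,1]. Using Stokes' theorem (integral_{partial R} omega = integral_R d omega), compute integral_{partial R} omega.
integral_(partial R) omega = -1

Stokes: integral_partial_R omega = integral_R d omega with d omega = (∂Q/∂x - ∂P/∂y) dx ∧ dy.
  ∂Q/∂x = -2*x - 3*y + 2
  ∂P/∂y = x
  integrand = ∂Q/∂x - ∂P/∂y = -3*x - 3*y + 2.
Integrating over R: integral_0^1 integral_0^1 (-3*x - 3*y + 2) dx dy = -1.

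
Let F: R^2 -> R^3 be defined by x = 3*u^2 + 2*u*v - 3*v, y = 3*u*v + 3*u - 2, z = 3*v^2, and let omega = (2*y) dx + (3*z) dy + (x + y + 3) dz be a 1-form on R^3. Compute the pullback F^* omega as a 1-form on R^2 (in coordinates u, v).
F^* omega = (36*u^2*v + 36*u^2 + 12*u*v^2 + 12*u*v - 24*u + 27*v^3 + 27*v^2 - 8*v) du + (30*u^2*v + 12*u^2 + 57*u*v^2 - 26*u - 18*v^2 + 6*v + 12) dv

Using F^*(f dg) = (f ∘ F) d(g ∘ F), substitute each coordinate x_i by F_i(u, v) in f_i, and replace dx_i by d F_i = (∂F_i/∂u) du + (∂F_i/∂v) dv.
  For the x component: f_1(F) = 6*u*v + 6*u - 4; d F_1 = (6*u + 2*v) du + (2*u - 3) dv
  For the y component: f_2(F) = 9*v^2; d F_2 = (3*v + 3) du + (3*u) dv
  For the z component: f_3(F) = 3*u^2 + 5*u*v + 3*u - 3*v + 1; d F_3 = (0) du + (6*v) dv
Combining and collecting du, dv coefficients:
  coeff of du: 36*u^2*v + 36*u^2 + 12*u*v^2 + 12*u*v - 24*u + 27*v^3 + 27*v^2 - 8*v
  coeff of dv: 30*u^2*v + 12*u^2 + 57*u*v^2 - 26*u - 18*v^2 + 6*v + 12
F^* omega = (36*u^2*v + 36*u^2 + 12*u*v^2 + 12*u*v - 24*u + 27*v^3 + 27*v^2 - 8*v) du + (30*u^2*v + 12*u^2 + 57*u*v^2 - 26*u - 18*v^2 + 6*v + 12) dv.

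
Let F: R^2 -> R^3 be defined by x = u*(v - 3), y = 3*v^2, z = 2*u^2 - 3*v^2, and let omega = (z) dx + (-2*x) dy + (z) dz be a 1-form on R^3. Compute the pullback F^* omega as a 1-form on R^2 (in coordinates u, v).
F^* omega = (8*u^3 + 2*u^2*v - 6*u^2 - 12*u*v^2 - 3*v^3 + 9*v^2) du + (2*u^3 - 12*u^2*v - 15*u*v^2 + 36*u*v + 18*v^3) dv

Using F^*(f dg) = (f ∘ F) d(g ∘ F), substitute each coordinate x_i by F_i(u, v) in f_i, and replace dx_i by d F_i = (∂F_i/∂u) du + (∂F_i/∂v) dv.
  For the x component: f_1(F) = 2*u^2 - 3*v^2; d F_1 = (v - 3) du + (u) dv
  For the y component: f_2(F) = 2*u*(3 - v); d F_2 = (0) du + (6*v) dv
  For the z component: f_3(F) = 2*u^2 - 3*v^2; d F_3 = (4*u) du + (-6*v) dv
Combining and collecting du, dv coefficients:
  coeff of du: 8*u^3 + 2*u^2*v - 6*u^2 - 12*u*v^2 - 3*v^3 + 9*v^2
  coeff of dv: 2*u^3 - 12*u^2*v - 15*u*v^2 + 36*u*v + 18*v^3
F^* omega = (8*u^3 + 2*u^2*v - 6*u^2 - 12*u*v^2 - 3*v^3 + 9*v^2) du + (2*u^3 - 12*u^2*v - 15*u*v^2 + 36*u*v + 18*v^3) dv.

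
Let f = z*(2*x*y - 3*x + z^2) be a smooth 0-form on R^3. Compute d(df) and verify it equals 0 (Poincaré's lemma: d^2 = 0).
d(df) = 0

Step 1: df = sum_i (∂f/∂x_i) dx_i = (z*(2*y - 3)) dx + (2*x*z) dy + (2*x*y - 3*x + 3*z^2) dz.
Step 2: Apply d again. Using the 1-form formula, the coefficient of dx ∧ dy in d(df) is ∂^2 f/∂x ∂y - ∂^2 f/∂y ∂x = (2*z) - (2*z) = 0 (equality of mixed partials for smooth f).
Similarly for dx ∧ dz and dy ∧ dz — all coefficients vanish. So d(df) = 0.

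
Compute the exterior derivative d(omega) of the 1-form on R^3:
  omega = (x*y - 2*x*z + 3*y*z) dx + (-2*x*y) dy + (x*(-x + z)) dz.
d(omega) = (-x - 2*y - 3*z) dx ∧ dy + (-3*y + z) dx ∧ dz

For a 1-form omega = sum_i f_i dx_i, the exterior derivative is
  d(omega) = sum_{i < j} (∂f_j/∂x_i - ∂f_i/∂x_j) dx_i ∧ dx_j.
  coefficient of dx ∧ dy: ∂f_2/∂x - ∂f_1/∂y = ∂(-2*x*y)/∂x - ∂(x*y - 2*x*z + 3*y*z)/∂y = -x - 2*y - 3*z
  coefficient of dx ∧ dz: ∂f_3/∂x - ∂f_1/∂z = ∂(x*(-x + z))/∂x - ∂(x*y - 2*x*z + 3*y*z)/∂z = -3*y + z
Assembling: d(omega) = (-x - 2*y - 3*z) dx ∧ dy + (-3*y + z) dx ∧ dz.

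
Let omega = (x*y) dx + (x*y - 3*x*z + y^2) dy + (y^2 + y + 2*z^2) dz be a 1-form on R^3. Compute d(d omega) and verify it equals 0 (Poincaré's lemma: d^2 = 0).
d(d omega) = 0

Step 1: d omega = sum_{i<j} (∂f_j/∂x_i - ∂f_i/∂x_j) dx_i ∧ dx_j:
  coeff of dx ∧ dy: -x + y - 3*z
  coeff of dx ∧ dz: 0
  coeff of dy ∧ dz: 3*x + 2*y + 1
Step 2: Apply d again to each 2-form coefficient. The only possible 3-form in R^3 is dx ∧ dy ∧ dz, with coefficient
  ∂(coeff of dy∧dz)/∂x - ∂(coeff of dx∧dz)/∂y + ∂(coeff of dx∧dy)/∂z
  = ∂/∂x (3*x + 2*y + 1) - ∂/∂y (0) + ∂/∂z (-x + y - 3*z).
Each of these terms simplifies to sums of mixed partials that cancel in pairs. The result is 0 (by equality of mixed partials for smooth functions — Schwarz / Clairaut).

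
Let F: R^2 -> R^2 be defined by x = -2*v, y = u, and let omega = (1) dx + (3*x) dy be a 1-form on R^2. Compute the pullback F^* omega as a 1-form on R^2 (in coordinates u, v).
F^* omega = (-6*v) du + (-2) dv

Using F^*(f dg) = (f ∘ F) d(g ∘ F), substitute each coordinate x_i by F_i(u, v) in f_i, and replace dx_i by d F_i = (∂F_i/∂u) du + (∂F_i/∂v) dv.
  For the x component: f_1(F) = 1; d F_1 = (0) du + (-2) dv
  For the y component: f_2(F) = -6*v; d F_2 = (1) du + (0) dv
Combining and collecting du, dv coefficients:
  coeff of du: -6*v
  coeff of dv: -2
F^* omega = (-6*v) du + (-2) dv.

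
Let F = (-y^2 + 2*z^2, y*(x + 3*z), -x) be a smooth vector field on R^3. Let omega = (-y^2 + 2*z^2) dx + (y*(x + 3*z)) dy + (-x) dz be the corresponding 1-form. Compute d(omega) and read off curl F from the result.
d(omega) = (-3*y) dy ∧ dz + (4*z + 1) dz ∧ dx + (3*y) dx ∧ dy; curl F = (-3*y, 4*z + 1, 3*y)

d omega = sum_{i<j} (∂f_j/∂x_i - ∂f_i/∂x_j) dx_i ∧ dx_j. Under the identification (dy ∧ dz, dz ∧ dx, dx ∧ dy) ↔ (e_x, e_y, e_z), the coefficients are exactly the components of curl F. Compute:
  ∂R/∂y - ∂Q/∂z = (0) - (3*y) = -3*y
  ∂P/∂z - ∂R/∂x = (4*z) - (-1) = 4*z + 1
  ∂Q/∂x - ∂P/∂y = (y) - (-2*y) = 3*y.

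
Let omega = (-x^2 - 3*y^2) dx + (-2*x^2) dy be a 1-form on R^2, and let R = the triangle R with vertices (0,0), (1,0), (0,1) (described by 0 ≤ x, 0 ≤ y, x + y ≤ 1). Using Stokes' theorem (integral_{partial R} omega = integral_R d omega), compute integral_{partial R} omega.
integral_(partial R) omega = 1/3

Stokes: integral_partial_R omega = integral_R d omega with d omega = (∂Q/∂x - ∂P/∂y) dx ∧ dy.
  ∂Q/∂x = -4*x
  ∂P/∂y = -6*y
  integrand = ∂Q/∂x - ∂P/∂y = -4*x + 6*y.
Integrating over R: integral_0^1 integral_0^{1-x} (-4*x + 6*y) dy dx = 1/3.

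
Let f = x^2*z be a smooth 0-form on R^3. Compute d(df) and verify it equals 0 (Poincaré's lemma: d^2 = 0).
d(df) = 0

Step 1: df = sum_i (∂f/∂x_i) dx_i = (2*x*z) dx + (0) dy + (x^2) dz.
Step 2: Apply d again. Using the 1-form formula, the coefficient of dx ∧ dy in d(df) is ∂^2 f/∂x ∂y - ∂^2 f/∂y ∂x = (0) - (0) = 0 (equality of mixed partials for smooth f).
Similarly for dx ∧ dz and dy ∧ dz — all coefficients vanish. So d(df) = 0.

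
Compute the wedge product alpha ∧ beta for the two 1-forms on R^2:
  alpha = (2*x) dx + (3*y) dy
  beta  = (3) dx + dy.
alpha ∧ beta = (2*x - 9*y) dx ∧ dy

Distribute the wedge, using dx_i ∧ dx_j = -dx_j ∧ dx_i and dx_i ∧ dx_i = 0. For each pair (i, j) with i < j, the coefficient of dx_i ∧ dx_j in alpha ∧ beta is (alpha_i * beta_j - alpha_j * beta_i). Collecting: alpha ∧ beta = (2*x - 9*y) dx ∧ dy.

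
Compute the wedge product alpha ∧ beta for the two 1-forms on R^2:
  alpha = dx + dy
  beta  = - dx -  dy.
alpha ∧ beta = 0

Distribute the wedge, using dx_i ∧ dx_j = -dx_j ∧ dx_i and dx_i ∧ dx_i = 0. For each pair (i, j) with i < j, the coefficient of dx_i ∧ dx_j in alpha ∧ beta is (alpha_i * beta_j - alpha_j * beta_i). Collecting: alpha ∧ beta = 0.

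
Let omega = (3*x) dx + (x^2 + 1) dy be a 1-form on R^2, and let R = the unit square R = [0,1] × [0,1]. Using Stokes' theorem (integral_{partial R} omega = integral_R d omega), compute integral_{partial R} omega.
integral_(partial R) omega = 1

Stokes: integral_partial_R omega = integral_R d omega with d omega = (∂Q/∂x - ∂P/∂y) dx ∧ dy.
  ∂Q/∂x = 2*x
  ∂P/∂y = 0
  integrand = ∂Q/∂x - ∂P/∂y = 2*x.
Integrating over R: integral_0^1 integral_0^1 (2*x) dx dy = 1.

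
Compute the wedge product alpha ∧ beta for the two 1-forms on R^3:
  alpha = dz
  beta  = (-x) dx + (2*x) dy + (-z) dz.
alpha ∧ beta = (x) dx ∧ dz + (-2*x) dy ∧ dz

Distribute the wedge, using dx_i ∧ dx_j = -dx_j ∧ dx_i and dx_i ∧ dx_i = 0. For each pair (i, j) with i < j, the coefficient of dx_i ∧ dx_j in alpha ∧ beta is (alpha_i * beta_j - alpha_j * beta_i). Collecting: alpha ∧ beta = (x) dx ∧ dz + (-2*x) dy ∧ dz.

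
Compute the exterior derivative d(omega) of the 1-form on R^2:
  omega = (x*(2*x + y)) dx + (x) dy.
d(omega) = (1 - x) dx ∧ dy

For a 1-form omega = sum_i f_i dx_i, the exterior derivative is
  d(omega) = sum_{i < j} (∂f_j/∂x_i - ∂f_i/∂x_j) dx_i ∧ dx_j.
  coefficient of dx ∧ dy: ∂f_2/∂x - ∂f_1/∂y = ∂(x)/∂x - ∂(x*(2*x + y))/∂y = 1 - x
Assembling: d(omega) = (1 - x) dx ∧ dy.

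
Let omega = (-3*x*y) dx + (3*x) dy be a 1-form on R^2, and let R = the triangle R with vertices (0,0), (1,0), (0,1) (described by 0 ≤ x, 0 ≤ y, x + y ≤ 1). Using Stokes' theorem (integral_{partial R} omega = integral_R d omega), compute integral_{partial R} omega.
integral_(partial R) omega = 2

Stokes: integral_partial_R omega = integral_R d omega with d omega = (∂Q/∂x - ∂P/∂y) dx ∧ dy.
  ∂Q/∂x = 3
  ∂P/∂y = -3*x
  integrand = ∂Q/∂x - ∂P/∂y = 3*x + 3.
Integrating over R: integral_0^1 integral_0^{1-x} (3*x + 3) dy dx = 2.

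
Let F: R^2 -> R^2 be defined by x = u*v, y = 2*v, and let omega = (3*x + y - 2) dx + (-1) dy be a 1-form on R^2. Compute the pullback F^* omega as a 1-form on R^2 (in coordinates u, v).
F^* omega = (v*(3*u*v + 2*v - 2)) du + (3*u^2*v + 2*u*v - 2*u - 2) dv

Using F^*(f dg) = (f ∘ F) d(g ∘ F), substitute each coordinate x_i by F_i(u, v) in f_i, and replace dx_i by d F_i = (∂F_i/∂u) du + (∂F_i/∂v) dv.
  For the x component: f_1(F) = 3*u*v + 2*v - 2; d F_1 = (v) du + (u) dv
  For the y component: f_2(F) = -1; d F_2 = (0) du + (2) dv
Combining and collecting du, dv coefficients:
  coeff of du: v*(3*u*v + 2*v - 2)
  coeff of dv: 3*u^2*v + 2*u*v - 2*u - 2
F^* omega = (v*(3*u*v + 2*v - 2)) du + (3*u^2*v + 2*u*v - 2*u - 2) dv.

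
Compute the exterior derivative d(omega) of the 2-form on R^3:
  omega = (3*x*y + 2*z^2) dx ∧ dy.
d(omega) = (4*z) dx ∧ dy ∧ dz

For a 2-form omega = sum_{i<j} g_{ij} dx_i ∧ dx_j, the exterior derivative is
  d(omega) = sum_{i<j} d(g_{ij}) ∧ dx_i ∧ dx_j = sum_{i<j, k} (∂g_{ij}/∂x_k) dx_k ∧ dx_i ∧ dx_j.
Expand each term, using dx_k ∧ dx_i ∧ dx_j = sgn(permutation) dx_{(a)} ∧ dx_{(b)} ∧ dx_{(c)} with (a < b < c) sorted:
  d(3*x*y + 2*z^2) includes (∂/∂z)(3*x*y + 2*z^2) dz = (4*z) dz, which multiplied by dx ∧ dy gives (4*z) dx ∧ dy ∧ dz
Collecting like 3-forms: d(omega) = (4*z) dx ∧ dy ∧ dz.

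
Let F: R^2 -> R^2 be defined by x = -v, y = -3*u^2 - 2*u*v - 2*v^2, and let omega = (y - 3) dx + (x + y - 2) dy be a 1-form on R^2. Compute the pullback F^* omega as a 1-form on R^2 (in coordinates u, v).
F^* omega = (18*u^3 + 18*u^2*v + 16*u*v^2 + 6*u*v + 12*u + 4*v^3 + 2*v^2 + 4*v) du + (6*u^3 + 16*u^2*v + 3*u^2 + 12*u*v^2 + 4*u*v + 4*u + 8*v^3 + 6*v^2 + 8*v + 3) dv

Using F^*(f dg) = (f ∘ F) d(g ∘ F), substitute each coordinate x_i by F_i(u, v) in f_i, and replace dx_i by d F_i = (∂F_i/∂u) du + (∂F_i/∂v) dv.
  For the x component: f_1(F) = -3*u^2 - 2*u*v - 2*v^2 - 3; d F_1 = (0) du + (-1) dv
  For the y component: f_2(F) = -3*u^2 - 2*u*v - 2*v^2 - v - 2; d F_2 = (-6*u - 2*v) du + (-2*u - 4*v) dv
Combining and collecting du, dv coefficients:
  coeff of du: 18*u^3 + 18*u^2*v + 16*u*v^2 + 6*u*v + 12*u + 4*v^3 + 2*v^2 + 4*v
  coeff of dv: 6*u^3 + 16*u^2*v + 3*u^2 + 12*u*v^2 + 4*u*v + 4*u + 8*v^3 + 6*v^2 + 8*v + 3
F^* omega = (18*u^3 + 18*u^2*v + 16*u*v^2 + 6*u*v + 12*u + 4*v^3 + 2*v^2 + 4*v) du + (6*u^3 + 16*u^2*v + 3*u^2 + 12*u*v^2 + 4*u*v + 4*u + 8*v^3 + 6*v^2 + 8*v + 3) dv.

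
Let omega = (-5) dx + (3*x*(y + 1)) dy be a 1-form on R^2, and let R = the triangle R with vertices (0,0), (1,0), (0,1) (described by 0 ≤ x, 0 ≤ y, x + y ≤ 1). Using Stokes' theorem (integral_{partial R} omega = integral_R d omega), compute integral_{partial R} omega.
integral_(partial R) omega = 2

Stokes: integral_partial_R omega = integral_R d omega with d omega = (∂Q/∂x - ∂P/∂y) dx ∧ dy.
  ∂Q/∂x = 3*y + 3
  ∂P/∂y = 0
  integrand = ∂Q/∂x - ∂P/∂y = 3*y + 3.
Integrating over R: integral_0^1 integral_0^{1-x} (3*y + 3) dy dx = 2.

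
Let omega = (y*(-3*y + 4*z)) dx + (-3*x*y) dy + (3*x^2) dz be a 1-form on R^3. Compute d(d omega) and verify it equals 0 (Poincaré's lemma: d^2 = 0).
d(d omega) = 0

Step 1: d omega = sum_{i<j} (∂f_j/∂x_i - ∂f_i/∂x_j) dx_i ∧ dx_j:
  coeff of dx ∧ dy: 3*y - 4*z
  coeff of dx ∧ dz: 6*x - 4*y
  coeff of dy ∧ dz: 0
Step 2: Apply d again to each 2-form coefficient. The only possible 3-form in R^3 is dx ∧ dy ∧ dz, with coefficient
  ∂(coeff of dy∧dz)/∂x - ∂(coeff of dx∧dz)/∂y + ∂(coeff of dx∧dy)/∂z
  = ∂/∂x (0) - ∂/∂y (6*x - 4*y) + ∂/∂z (3*y - 4*z).
Each of these terms simplifies to sums of mixed partials that cancel in pairs. The result is 0 (by equality of mixed partials for smooth functions — Schwarz / Clairaut).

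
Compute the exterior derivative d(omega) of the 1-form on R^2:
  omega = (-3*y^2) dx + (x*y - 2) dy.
d(omega) = (7*y) dx ∧ dy

For a 1-form omega = sum_i f_i dx_i, the exterior derivative is
  d(omega) = sum_{i < j} (∂f_j/∂x_i - ∂f_i/∂x_j) dx_i ∧ dx_j.
  coefficient of dx ∧ dy: ∂f_2/∂x - ∂f_1/∂y = ∂(x*y - 2)/∂x - ∂(-3*y^2)/∂y = 7*y
Assembling: d(omega) = (7*y) dx ∧ dy.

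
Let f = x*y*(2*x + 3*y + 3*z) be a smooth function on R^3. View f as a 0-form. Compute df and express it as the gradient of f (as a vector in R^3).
df = (y*(4*x + 3*y + 3*z)) dx + (x*(2*x + 6*y + 3*z)) dy + (3*x*y) dz; grad f = (y*(4*x + 3*y + 3*z), x*(2*x + 6*y + 3*z), 3*x*y)

For a 0-form f, d f = (∂f/∂x) dx + (∂f/∂y) dy + (∂f/∂z) dz. The components of the vector representation are exactly the entries of grad f in Cartesian coordinates:
  ∂f/∂x = y*(4*x + 3*y + 3*z)
  ∂f/∂y = x*(2*x + 6*y + 3*z)
  ∂f/∂z = 3*x*y.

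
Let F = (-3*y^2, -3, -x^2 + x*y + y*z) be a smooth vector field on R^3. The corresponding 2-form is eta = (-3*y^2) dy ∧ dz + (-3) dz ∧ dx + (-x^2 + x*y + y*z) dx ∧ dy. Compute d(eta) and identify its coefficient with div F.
d(eta) = (y) dx ∧ dy ∧ dz; div F = y

For a 2-form in R^3 of the form above, applying d gives a 3-form with coefficient ∂P/∂x + ∂Q/∂y + ∂R/∂z:
  ∂P/∂x = 0
  ∂Q/∂y = 0
  ∂R/∂z = y
Sum = y, which is exactly div F.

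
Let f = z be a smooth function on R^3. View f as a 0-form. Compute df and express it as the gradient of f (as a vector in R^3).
df = (0) dx + (0) dy + (1) dz; grad f = (0, 0, 1)

For a 0-form f, d f = (∂f/∂x) dx + (∂f/∂y) dy + (∂f/∂z) dz. The components of the vector representation are exactly the entries of grad f in Cartesian coordinates:
  ∂f/∂x = 0
  ∂f/∂y = 0
  ∂f/∂z = 1.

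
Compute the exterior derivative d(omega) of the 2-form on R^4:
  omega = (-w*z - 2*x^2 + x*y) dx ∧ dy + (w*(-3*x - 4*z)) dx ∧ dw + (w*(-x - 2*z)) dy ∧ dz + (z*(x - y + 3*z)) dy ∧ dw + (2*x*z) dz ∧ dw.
d(omega) = (-2*w) dx ∧ dy ∧ dz + (4*w + 2*z) dx ∧ dz ∧ dw + (-2*x + y - 8*z) dy ∧ dz ∧ dw

For a 2-form omega = sum_{i<j} g_{ij} dx_i ∧ dx_j, the exterior derivative is
  d(omega) = sum_{i<j} d(g_{ij}) ∧ dx_i ∧ dx_j = sum_{i<j, k} (∂g_{ij}/∂x_k) dx_k ∧ dx_i ∧ dx_j.
Expand each term, using dx_k ∧ dx_i ∧ dx_j = sgn(permutation) dx_{(a)} ∧ dx_{(b)} ∧ dx_{(c)} with (a < b < c) sorted:
  d(-w*z - 2*x^2 + x*y) includes (∂/∂z)(-w*z - 2*x^2 + x*y) dz = (-w) dz, which multiplied by dx ∧ dy gives (-w) dx ∧ dy ∧ dz
  d(-w*z - 2*x^2 + x*y) includes (∂/∂w)(-w*z - 2*x^2 + x*y) dw = (-z) dw, which multiplied by dx ∧ dy gives (-z) dx ∧ dy ∧ dw
  d(w*(-3*x - 4*z)) includes (∂/∂z)(w*(-3*x - 4*z)) dz = (-4*w) dz, which multiplied by dx ∧ dw gives (4*w) dx ∧ dz ∧ dw
  d(w*(-x - 2*z)) includes (∂/∂x)(w*(-x - 2*z)) dx = (-w) dx, which multiplied by dy ∧ dz gives (-w) dx ∧ dy ∧ dz
  d(w*(-x - 2*z)) includes (∂/∂w)(w*(-x - 2*z)) dw = (-x - 2*z) dw, which multiplied by dy ∧ dz gives (-x - 2*z) dy ∧ dz ∧ dw
  d(z*(x - y + 3*z)) includes (∂/∂x)(z*(x - y + 3*z)) dx = (z) dx, which multiplied by dy ∧ dw gives (z) dx ∧ dy ∧ dw
  d(z*(x - y + 3*z)) includes (∂/∂z)(z*(x - y + 3*z)) dz = (x - y + 6*z) dz, which multiplied by dy ∧ dw gives (-x + y - 6*z) dy ∧ dz ∧ dw
  d(2*x*z) includes (∂/∂x)(2*x*z) dx = (2*z) dx, which multiplied by dz ∧ dw gives (2*z) dx ∧ dz ∧ dw
Collecting like 3-forms: d(omega) = (-2*w) dx ∧ dy ∧ dz + (4*w + 2*z) dx ∧ dz ∧ dw + (-2*x + y - 8*z) dy ∧ dz ∧ dw.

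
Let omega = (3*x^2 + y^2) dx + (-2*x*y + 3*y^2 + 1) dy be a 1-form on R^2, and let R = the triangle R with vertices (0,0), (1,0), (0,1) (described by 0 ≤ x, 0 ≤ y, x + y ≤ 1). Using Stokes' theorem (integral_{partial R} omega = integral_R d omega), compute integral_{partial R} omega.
integral_(partial R) omega = -2/3

Stokes: integral_partial_R omega = integral_R d omega with d omega = (∂Q/∂x - ∂P/∂y) dx ∧ dy.
  ∂Q/∂x = -2*y
  ∂P/∂y = 2*y
  integrand = ∂Q/∂x - ∂P/∂y = -4*y.
Integrating over R: integral_0^1 integral_0^{1-x} (-4*y) dy dx = -2/3.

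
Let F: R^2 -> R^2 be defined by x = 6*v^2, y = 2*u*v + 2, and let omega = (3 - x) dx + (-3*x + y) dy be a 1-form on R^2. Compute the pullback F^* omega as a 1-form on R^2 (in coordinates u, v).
F^* omega = (4*v*(u*v - 9*v^2 + 1)) du + (4*u^2*v - 36*u*v^2 + 4*u - 72*v^3 + 36*v) dv

Using F^*(f dg) = (f ∘ F) d(g ∘ F), substitute each coordinate x_i by F_i(u, v) in f_i, and replace dx_i by d F_i = (∂F_i/∂u) du + (∂F_i/∂v) dv.
  For the x component: f_1(F) = 3 - 6*v^2; d F_1 = (0) du + (12*v) dv
  For the y component: f_2(F) = 2*u*v - 18*v^2 + 2; d F_2 = (2*v) du + (2*u) dv
Combining and collecting du, dv coefficients:
  coeff of du: 4*v*(u*v - 9*v^2 + 1)
  coeff of dv: 4*u^2*v - 36*u*v^2 + 4*u - 72*v^3 + 36*v
F^* omega = (4*v*(u*v - 9*v^2 + 1)) du + (4*u^2*v - 36*u*v^2 + 4*u - 72*v^3 + 36*v) dv.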